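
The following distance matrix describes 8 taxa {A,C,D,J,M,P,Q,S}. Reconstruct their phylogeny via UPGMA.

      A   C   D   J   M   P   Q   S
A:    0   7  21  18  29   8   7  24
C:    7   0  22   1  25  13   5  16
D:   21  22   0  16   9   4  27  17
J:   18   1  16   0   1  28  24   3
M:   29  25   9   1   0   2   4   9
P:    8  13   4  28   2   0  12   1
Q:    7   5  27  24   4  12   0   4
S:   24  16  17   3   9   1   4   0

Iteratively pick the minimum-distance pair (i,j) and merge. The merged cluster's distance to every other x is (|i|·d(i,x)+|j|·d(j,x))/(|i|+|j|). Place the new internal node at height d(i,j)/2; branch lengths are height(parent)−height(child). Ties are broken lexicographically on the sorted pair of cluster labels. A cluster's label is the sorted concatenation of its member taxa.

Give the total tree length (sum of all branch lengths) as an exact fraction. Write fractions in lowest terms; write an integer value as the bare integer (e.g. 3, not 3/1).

2153/60

step 1: merge (C,J) at d=1; branch lengths C→1/2, J→1/2; new cluster CJ
  updated: d(A,CJ)=25/2, d(CJ,D)=19, d(CJ,M)=13, d(CJ,P)=41/2, d(CJ,Q)=29/2, d(CJ,S)=19/2
step 2: merge (P,S) at d=1; branch lengths P→1/2, S→1/2; new cluster PS
  updated: d(A,PS)=16, d(CJ,PS)=15, d(D,PS)=21/2, d(M,PS)=11/2, d(PS,Q)=8
step 3: merge (M,Q) at d=4; branch lengths M→2, Q→2; new cluster MQ
  updated: d(A,MQ)=18, d(CJ,MQ)=55/4, d(D,MQ)=18, d(MQ,PS)=27/4
step 4: merge (MQ,PS) at d=27/4; branch lengths MQ→11/8, PS→23/8; new cluster MPQS
  updated: d(A,MPQS)=17, d(CJ,MPQS)=115/8, d(D,MPQS)=57/4
step 5: merge (A,CJ) at d=25/2; branch lengths A→25/4, CJ→23/4; new cluster ACJ
  updated: d(ACJ,D)=59/3, d(ACJ,MPQS)=61/4
step 6: merge (D,MPQS) at d=57/4; branch lengths D→57/8, MPQS→15/4; new cluster DMPQS
  updated: d(ACJ,DMPQS)=242/15
step 7: merge (ACJ,DMPQS) at d=242/15; branch lengths ACJ→109/60, DMPQS→113/120; new cluster ACDJMPQS
final tree: ((A:25/4,(C:1/2,J:1/2):23/4):109/60,(D:57/8,((M:2,Q:2):11/8,(P:1/2,S:1/2):23/8):15/4):113/120)
total length: 2153/60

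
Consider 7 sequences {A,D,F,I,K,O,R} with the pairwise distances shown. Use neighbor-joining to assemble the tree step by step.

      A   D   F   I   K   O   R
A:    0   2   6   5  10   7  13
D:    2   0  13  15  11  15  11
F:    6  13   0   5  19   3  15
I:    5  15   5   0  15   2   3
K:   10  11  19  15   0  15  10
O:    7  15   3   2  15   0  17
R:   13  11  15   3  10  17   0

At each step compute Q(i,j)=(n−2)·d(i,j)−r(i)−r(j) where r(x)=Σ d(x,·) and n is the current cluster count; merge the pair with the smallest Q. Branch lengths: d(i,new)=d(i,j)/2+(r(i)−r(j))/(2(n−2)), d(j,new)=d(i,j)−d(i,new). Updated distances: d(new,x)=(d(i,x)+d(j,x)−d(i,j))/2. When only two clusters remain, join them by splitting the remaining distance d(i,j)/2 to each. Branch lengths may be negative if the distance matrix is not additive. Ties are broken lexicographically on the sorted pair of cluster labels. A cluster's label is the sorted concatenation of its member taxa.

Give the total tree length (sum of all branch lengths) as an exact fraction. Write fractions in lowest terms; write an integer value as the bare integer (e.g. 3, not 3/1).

iteration 1: select F,O (d=3, Q=-105); attach at lengths (17/10, 13/10); label the merged cluster FO
  updated: d(A,FO)=5, d(D,FO)=25/2, d(FO,I)=2, d(FO,K)=31/2, d(FO,R)=29/2
iteration 2: select FO,I (d=2, Q=-163/2); attach at lengths (35/16, -3/16); label the merged cluster FIO
  updated: d(A,FIO)=4, d(D,FIO)=51/4, d(FIO,K)=57/4, d(FIO,R)=31/4
iteration 3: select A,D (d=2, Q=-239/4); attach at lengths (-7/24, 55/24); label the merged cluster AD
  updated: d(AD,FIO)=59/8, d(AD,K)=19/2, d(AD,R)=11
iteration 4: select AD,K (d=19/2, Q=-341/8); attach at lengths (105/32, 199/32); label the merged cluster ADK
  updated: d(ADK,FIO)=97/16, d(ADK,R)=23/4
iteration 5: select ADK,FIO (d=97/16, Q=-313/16); attach at lengths (65/32, 129/32); label the merged cluster ADFIKO
  updated: d(ADFIKO,R)=119/32
iteration 6: select ADFIKO,R (d=119/32); attach at lengths (119/64, 119/64); label the merged cluster ADFIKOR
final tree: ((((A:-7/24,D:55/24):105/32,K:199/32):65/32,((F:17/10,O:13/10):35/16,I:-3/16):129/32):119/64,R:119/64)
total length: 841/32

841/32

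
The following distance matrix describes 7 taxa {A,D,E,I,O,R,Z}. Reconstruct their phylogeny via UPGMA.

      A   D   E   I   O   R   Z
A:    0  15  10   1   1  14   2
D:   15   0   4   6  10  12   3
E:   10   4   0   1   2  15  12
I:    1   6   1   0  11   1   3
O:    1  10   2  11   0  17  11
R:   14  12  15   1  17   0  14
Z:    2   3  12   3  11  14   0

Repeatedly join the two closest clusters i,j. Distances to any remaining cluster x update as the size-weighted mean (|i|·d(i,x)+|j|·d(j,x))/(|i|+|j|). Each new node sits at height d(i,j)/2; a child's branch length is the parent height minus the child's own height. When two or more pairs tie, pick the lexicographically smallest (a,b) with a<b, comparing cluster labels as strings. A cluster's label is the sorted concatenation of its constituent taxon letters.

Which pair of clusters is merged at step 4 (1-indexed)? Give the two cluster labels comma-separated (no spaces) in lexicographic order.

iteration 1: select A,I (d=1); attach at lengths (1/2, 1/2); label the merged cluster AI
  updated: d(AI,D)=21/2, d(AI,E)=11/2, d(AI,O)=6, d(AI,R)=15/2, d(AI,Z)=5/2
iteration 2: select E,O (d=2); attach at lengths (1, 1); label the merged cluster EO
  updated: d(AI,EO)=23/4, d(D,EO)=7, d(EO,R)=16, d(EO,Z)=23/2
iteration 3: select AI,Z (d=5/2); attach at lengths (3/4, 5/4); label the merged cluster AIZ
  updated: d(AIZ,D)=8, d(AIZ,EO)=23/3, d(AIZ,R)=29/3
iteration 4: select D,EO (d=7); attach at lengths (7/2, 5/2); label the merged cluster DEO
  updated: d(AIZ,DEO)=70/9, d(DEO,R)=44/3
iteration 5: select AIZ,DEO (d=70/9); attach at lengths (95/36, 7/18); label the merged cluster ADEIOZ
  updated: d(ADEIOZ,R)=73/6
iteration 6: select ADEIOZ,R (d=73/6); attach at lengths (79/36, 73/12); label the merged cluster ADEIORZ
final tree: ((((A:1/2,I:1/2):3/4,Z:5/4):95/36,(D:7/2,(E:1,O:1):5/2):7/18):79/36,R:73/12)
total length: 803/36

D,EO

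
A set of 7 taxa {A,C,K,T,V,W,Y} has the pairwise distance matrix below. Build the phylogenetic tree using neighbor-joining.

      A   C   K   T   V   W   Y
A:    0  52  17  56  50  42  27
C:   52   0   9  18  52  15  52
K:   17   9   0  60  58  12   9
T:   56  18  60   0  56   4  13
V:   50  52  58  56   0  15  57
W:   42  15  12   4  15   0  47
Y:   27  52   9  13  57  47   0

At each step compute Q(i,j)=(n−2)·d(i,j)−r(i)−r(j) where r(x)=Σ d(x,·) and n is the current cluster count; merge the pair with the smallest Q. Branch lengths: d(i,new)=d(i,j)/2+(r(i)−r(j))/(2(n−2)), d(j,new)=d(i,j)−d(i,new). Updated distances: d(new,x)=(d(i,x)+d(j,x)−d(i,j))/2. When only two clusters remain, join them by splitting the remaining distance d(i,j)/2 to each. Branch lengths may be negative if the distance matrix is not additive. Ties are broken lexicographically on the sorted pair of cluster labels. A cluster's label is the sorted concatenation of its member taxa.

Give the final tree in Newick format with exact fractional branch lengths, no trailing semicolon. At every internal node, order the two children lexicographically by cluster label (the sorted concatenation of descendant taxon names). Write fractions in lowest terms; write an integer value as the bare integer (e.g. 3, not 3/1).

step 1: merge (V,W) at d=15, Q=-348; branch lengths V→114/5, W→-39/5; new cluster VW
  updated: d(A,VW)=77/2, d(C,VW)=26, d(K,VW)=55/2, d(T,VW)=45/2, d(VW,Y)=89/2
step 2: merge (T,Y) at d=13, Q=-263; branch lengths T→19/2, Y→7/2; new cluster TY
  updated: d(A,TY)=35, d(C,TY)=57/2, d(K,TY)=28, d(TY,VW)=27
step 3: merge (A,K) at d=17, Q=-173; branch lengths A→56/3, K→-5/3; new cluster AK
  updated: d(AK,C)=22, d(AK,TY)=23, d(AK,VW)=49/2
step 4: merge (AK,C) at d=22, Q=-102; branch lengths AK→37/4, C→51/4; new cluster ACK
  updated: d(ACK,TY)=59/4, d(ACK,VW)=57/4
step 5: merge (ACK,TY) at d=59/4, Q=-56; branch lengths ACK→1, TY→55/4; new cluster ACKTY
  updated: d(ACKTY,VW)=53/4
step 6: merge (ACKTY,VW) at d=53/4; branch lengths ACKTY→53/8, VW→53/8; new cluster ACKTVWY
final tree: ((((A:56/3,K:-5/3):37/4,C:51/4):1,(T:19/2,Y:7/2):55/4):53/8,(V:114/5,W:-39/5):53/8)
total length: 95

((((A:56/3,K:-5/3):37/4,C:51/4):1,(T:19/2,Y:7/2):55/4):53/8,(V:114/5,W:-39/5):53/8)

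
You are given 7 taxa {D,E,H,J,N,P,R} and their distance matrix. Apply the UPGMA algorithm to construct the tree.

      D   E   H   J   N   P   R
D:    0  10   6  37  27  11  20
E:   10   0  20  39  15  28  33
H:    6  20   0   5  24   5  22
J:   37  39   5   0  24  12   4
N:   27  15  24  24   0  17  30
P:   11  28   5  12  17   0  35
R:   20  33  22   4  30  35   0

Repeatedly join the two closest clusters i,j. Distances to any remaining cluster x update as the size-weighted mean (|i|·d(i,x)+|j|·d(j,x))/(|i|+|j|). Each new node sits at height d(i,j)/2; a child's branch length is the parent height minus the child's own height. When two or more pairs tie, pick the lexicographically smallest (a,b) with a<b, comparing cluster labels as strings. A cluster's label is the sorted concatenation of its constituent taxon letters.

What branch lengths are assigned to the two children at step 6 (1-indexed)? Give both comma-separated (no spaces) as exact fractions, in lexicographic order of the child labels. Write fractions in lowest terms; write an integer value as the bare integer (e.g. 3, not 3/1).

47/20,217/20

1. join J+R (d=4) ⇒ JR; edges |J|=2, |R|=2
  updated: d(D,JR)=57/2, d(E,JR)=36, d(H,JR)=27/2, d(JR,N)=27, d(JR,P)=47/2
2. join H+P (d=5) ⇒ HP; edges |H|=5/2, |P|=5/2
  updated: d(D,HP)=17/2, d(E,HP)=24, d(HP,JR)=37/2, d(HP,N)=41/2
3. join D+HP (d=17/2) ⇒ DHP; edges |D|=17/4, |HP|=7/4
  updated: d(DHP,E)=58/3, d(DHP,JR)=131/6, d(DHP,N)=68/3
4. join E+N (d=15) ⇒ EN; edges |E|=15/2, |N|=15/2
  updated: d(DHP,EN)=21, d(EN,JR)=63/2
5. join DHP+EN (d=21) ⇒ DEHNP; edges |DHP|=25/4, |EN|=3
  updated: d(DEHNP,JR)=257/10
6. join DEHNP+JR (d=257/10) ⇒ DEHJNPR; edges |DEHNP|=47/20, |JR|=217/20
final tree: (((D:17/4,(H:5/2,P:5/2):7/4):25/4,(E:15/2,N:15/2):3):47/20,(J:2,R:2):217/20)
total length: 1049/20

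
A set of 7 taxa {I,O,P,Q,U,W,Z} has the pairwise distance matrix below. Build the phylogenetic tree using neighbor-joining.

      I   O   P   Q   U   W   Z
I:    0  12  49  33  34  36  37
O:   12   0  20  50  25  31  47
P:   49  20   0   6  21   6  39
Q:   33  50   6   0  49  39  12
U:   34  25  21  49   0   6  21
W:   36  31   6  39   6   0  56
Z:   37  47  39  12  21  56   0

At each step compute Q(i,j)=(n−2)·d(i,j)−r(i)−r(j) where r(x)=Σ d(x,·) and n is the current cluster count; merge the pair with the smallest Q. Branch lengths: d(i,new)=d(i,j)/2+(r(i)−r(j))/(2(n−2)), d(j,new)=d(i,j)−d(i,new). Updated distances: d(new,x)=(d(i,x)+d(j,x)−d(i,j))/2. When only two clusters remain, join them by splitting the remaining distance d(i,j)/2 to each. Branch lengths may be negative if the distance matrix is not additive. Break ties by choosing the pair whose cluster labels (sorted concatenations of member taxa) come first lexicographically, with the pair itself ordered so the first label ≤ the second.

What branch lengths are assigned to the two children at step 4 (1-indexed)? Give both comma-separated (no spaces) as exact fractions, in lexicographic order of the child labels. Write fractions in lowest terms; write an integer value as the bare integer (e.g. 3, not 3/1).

step 1: merge (Q,Z) at d=12, Q=-341; branch lengths Q→37/10, Z→83/10; new cluster QZ
  updated: d(I,QZ)=29, d(O,QZ)=85/2, d(P,QZ)=33/2, d(QZ,U)=29, d(QZ,W)=83/2
step 2: merge (I,O) at d=12, Q=-485/2; branch lengths I→155/16, O→37/16; new cluster IO
  updated: d(IO,P)=57/2, d(IO,QZ)=119/4, d(IO,U)=47/2, d(IO,W)=55/2
step 3: merge (U,W) at d=6, Q=-285/2; branch lengths U→11/4, W→13/4; new cluster UW
  updated: d(IO,UW)=45/2, d(P,UW)=21/2, d(QZ,UW)=129/4
step 4: merge (IO,UW) at d=45/2, Q=-101; branch lengths IO→121/8, UW→59/8; new cluster IOUW
  updated: d(IOUW,P)=33/4, d(IOUW,QZ)=79/4
step 5: merge (IOUW,P) at d=33/4, Q=-89/2; branch lengths IOUW→23/4, P→5/2; new cluster IOPUW
  updated: d(IOPUW,QZ)=14
step 6: merge (IOPUW,QZ) at d=14; branch lengths IOPUW→7, QZ→7; new cluster IOPQUWZ
final tree: ((((I:155/16,O:37/16):121/8,(U:11/4,W:13/4):59/8):23/4,P:5/2):7,(Q:37/10,Z:83/10):7)
total length: 299/4

121/8,59/8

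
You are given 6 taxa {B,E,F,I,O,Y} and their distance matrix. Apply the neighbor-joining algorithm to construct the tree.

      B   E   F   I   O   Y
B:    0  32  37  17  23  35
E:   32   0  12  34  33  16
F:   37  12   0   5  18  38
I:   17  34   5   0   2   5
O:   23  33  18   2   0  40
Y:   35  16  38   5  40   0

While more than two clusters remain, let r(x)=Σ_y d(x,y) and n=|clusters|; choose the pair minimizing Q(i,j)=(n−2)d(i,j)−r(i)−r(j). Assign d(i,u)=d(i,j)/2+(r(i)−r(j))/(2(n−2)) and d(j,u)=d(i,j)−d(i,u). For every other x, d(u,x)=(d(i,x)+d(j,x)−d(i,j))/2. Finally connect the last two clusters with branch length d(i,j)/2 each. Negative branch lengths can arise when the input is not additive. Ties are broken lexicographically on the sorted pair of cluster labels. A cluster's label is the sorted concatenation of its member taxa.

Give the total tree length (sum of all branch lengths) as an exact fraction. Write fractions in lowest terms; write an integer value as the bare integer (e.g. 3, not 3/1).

step 1: merge (E,Y) at d=16, Q=-197; branch lengths E→57/8, Y→71/8; new cluster EY
  updated: d(B,EY)=51/2, d(EY,F)=17, d(EY,I)=23/2, d(EY,O)=57/2
step 2: merge (B,EY) at d=51/2, Q=-217/2; branch lengths B→193/12, EY→113/12; new cluster BEY
  updated: d(BEY,F)=57/4, d(BEY,I)=3/2, d(BEY,O)=13
step 3: merge (BEY,F) at d=57/4, Q=-75/2; branch lengths BEY→5, F→37/4; new cluster BEFY
  updated: d(BEFY,I)=-31/8, d(BEFY,O)=67/8
step 4: merge (BEFY,I) at d=-31/8, Q=-13/2; branch lengths BEFY→5/4, I→-41/8; new cluster BEFIY
  updated: d(BEFIY,O)=57/8
step 5: merge (BEFIY,O) at d=57/8; branch lengths BEFIY→57/16, O→57/16; new cluster BEFIOY
final tree: ((((B:193/12,(E:57/8,Y:71/8):113/12):5,F:37/4):5/4,I:-41/8):57/16,O:57/16)
total length: 59

59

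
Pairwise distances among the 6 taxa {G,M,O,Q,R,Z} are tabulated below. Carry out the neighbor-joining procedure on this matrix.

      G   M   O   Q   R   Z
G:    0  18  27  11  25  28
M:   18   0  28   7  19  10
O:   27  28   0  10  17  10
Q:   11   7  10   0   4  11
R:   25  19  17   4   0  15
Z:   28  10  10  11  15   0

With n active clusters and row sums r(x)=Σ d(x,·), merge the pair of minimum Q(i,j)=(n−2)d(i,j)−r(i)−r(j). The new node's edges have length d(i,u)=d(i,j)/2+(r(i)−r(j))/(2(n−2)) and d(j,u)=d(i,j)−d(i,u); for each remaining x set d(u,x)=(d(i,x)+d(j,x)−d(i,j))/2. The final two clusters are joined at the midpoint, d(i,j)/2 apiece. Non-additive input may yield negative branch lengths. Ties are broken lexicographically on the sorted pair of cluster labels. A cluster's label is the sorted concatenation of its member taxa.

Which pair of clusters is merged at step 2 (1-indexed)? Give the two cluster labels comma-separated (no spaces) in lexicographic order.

G,M

iteration 1: select O,Z (d=10, Q=-126); attach at lengths (29/4, 11/4); label the merged cluster OZ
  updated: d(G,OZ)=45/2, d(M,OZ)=14, d(OZ,Q)=11/2, d(OZ,R)=11
iteration 2: select G,M (d=18, Q=-161/2); attach at lengths (145/12, 71/12); label the merged cluster GM
  updated: d(GM,OZ)=37/4, d(GM,Q)=0, d(GM,R)=13
iteration 3: select GM,Q (d=0, Q=-127/4); attach at lengths (51/16, -51/16); label the merged cluster GMQ
  updated: d(GMQ,OZ)=59/8, d(GMQ,R)=17/2
iteration 4: select GMQ,OZ (d=59/8, Q=-215/8); attach at lengths (39/16, 79/16); label the merged cluster GMOQZ
  updated: d(GMOQZ,R)=97/16
iteration 5: select GMOQZ,R (d=97/16); attach at lengths (97/32, 97/32); label the merged cluster GMOQRZ
final tree: ((((G:145/12,M:71/12):51/16,Q:-51/16):39/16,(O:29/4,Z:11/4):79/16):97/32,R:97/32)
total length: 663/16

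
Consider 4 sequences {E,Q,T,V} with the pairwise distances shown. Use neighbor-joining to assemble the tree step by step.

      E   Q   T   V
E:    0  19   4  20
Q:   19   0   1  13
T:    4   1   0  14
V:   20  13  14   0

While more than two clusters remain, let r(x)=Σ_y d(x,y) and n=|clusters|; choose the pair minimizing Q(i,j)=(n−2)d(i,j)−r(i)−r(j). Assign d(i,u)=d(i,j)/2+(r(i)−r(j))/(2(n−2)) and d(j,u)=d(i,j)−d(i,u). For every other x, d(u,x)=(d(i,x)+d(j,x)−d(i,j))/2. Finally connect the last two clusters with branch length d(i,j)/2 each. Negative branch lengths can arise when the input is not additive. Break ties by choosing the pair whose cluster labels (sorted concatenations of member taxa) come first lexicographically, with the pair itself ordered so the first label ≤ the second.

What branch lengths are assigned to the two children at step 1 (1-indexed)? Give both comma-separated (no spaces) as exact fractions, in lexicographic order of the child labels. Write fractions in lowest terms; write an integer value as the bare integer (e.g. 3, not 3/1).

8,-4

1. join E+T (d=4, Q=-54) ⇒ ET; edges |E|=8, |T|=-4
  updated: d(ET,Q)=8, d(ET,V)=15
2. join ET+Q (d=8, Q=-36) ⇒ EQT; edges |ET|=5, |Q|=3
  updated: d(EQT,V)=10
3. join EQT+V (d=10) ⇒ EQTV; edges |EQT|=5, |V|=5
final tree: (((E:8,T:-4):5,Q:3):5,V:5)
total length: 22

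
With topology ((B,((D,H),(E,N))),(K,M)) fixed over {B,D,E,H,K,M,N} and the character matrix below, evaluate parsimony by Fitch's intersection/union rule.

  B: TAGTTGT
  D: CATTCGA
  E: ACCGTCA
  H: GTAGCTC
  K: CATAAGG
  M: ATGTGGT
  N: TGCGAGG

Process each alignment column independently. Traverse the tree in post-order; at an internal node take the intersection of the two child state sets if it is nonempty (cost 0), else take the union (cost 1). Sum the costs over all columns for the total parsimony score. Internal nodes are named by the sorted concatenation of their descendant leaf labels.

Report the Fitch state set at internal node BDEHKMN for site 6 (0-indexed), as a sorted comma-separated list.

T

[col 0] DH: children D:{C}, H:{G} ∪→ {C,G}; cost 1
[col 0] EN: children E:{A}, N:{T} ∪→ {A,T}; cost 1
[col 0] DEHN: children DH:{C,G}, EN:{A,T} ∪→ {A,C,G,T}; cost 1
[col 0] BDEHN: children B:{T}, DEHN:{A,C,G,T} ∩→ {T}; cost 0
[col 0] KM: children K:{C}, M:{A} ∪→ {A,C}; cost 1
[col 0] BDEHKMN: children BDEHN:{T}, KM:{A,C} ∪→ {A,C,T}; cost 1
[col 1] DH: children D:{A}, H:{T} ∪→ {A,T}; cost 1
[col 1] EN: children E:{C}, N:{G} ∪→ {C,G}; cost 1
[col 1] DEHN: children DH:{A,T}, EN:{C,G} ∪→ {A,C,G,T}; cost 1
[col 1] BDEHN: children B:{A}, DEHN:{A,C,G,T} ∩→ {A}; cost 0
[col 1] KM: children K:{A}, M:{T} ∪→ {A,T}; cost 1
[col 1] BDEHKMN: children BDEHN:{A}, KM:{A,T} ∩→ {A}; cost 0
[col 2] DH: children D:{T}, H:{A} ∪→ {A,T}; cost 1
[col 2] EN: children E:{C}, N:{C} ∩→ {C}; cost 0
[col 2] DEHN: children DH:{A,T}, EN:{C} ∪→ {A,C,T}; cost 1
[col 2] BDEHN: children B:{G}, DEHN:{A,C,T} ∪→ {A,C,G,T}; cost 1
[col 2] KM: children K:{T}, M:{G} ∪→ {G,T}; cost 1
[col 2] BDEHKMN: children BDEHN:{A,C,G,T}, KM:{G,T} ∩→ {G,T}; cost 0
[col 3] DH: children D:{T}, H:{G} ∪→ {G,T}; cost 1
[col 3] EN: children E:{G}, N:{G} ∩→ {G}; cost 0
[col 3] DEHN: children DH:{G,T}, EN:{G} ∩→ {G}; cost 0
[col 3] BDEHN: children B:{T}, DEHN:{G} ∪→ {G,T}; cost 1
[col 3] KM: children K:{A}, M:{T} ∪→ {A,T}; cost 1
[col 3] BDEHKMN: children BDEHN:{G,T}, KM:{A,T} ∩→ {T}; cost 0
[col 4] DH: children D:{C}, H:{C} ∩→ {C}; cost 0
[col 4] EN: children E:{T}, N:{A} ∪→ {A,T}; cost 1
[col 4] DEHN: children DH:{C}, EN:{A,T} ∪→ {A,C,T}; cost 1
[col 4] BDEHN: children B:{T}, DEHN:{A,C,T} ∩→ {T}; cost 0
[col 4] KM: children K:{A}, M:{G} ∪→ {A,G}; cost 1
[col 4] BDEHKMN: children BDEHN:{T}, KM:{A,G} ∪→ {A,G,T}; cost 1
[col 5] DH: children D:{G}, H:{T} ∪→ {G,T}; cost 1
[col 5] EN: children E:{C}, N:{G} ∪→ {C,G}; cost 1
[col 5] DEHN: children DH:{G,T}, EN:{C,G} ∩→ {G}; cost 0
[col 5] BDEHN: children B:{G}, DEHN:{G} ∩→ {G}; cost 0
[col 5] KM: children K:{G}, M:{G} ∩→ {G}; cost 0
[col 5] BDEHKMN: children BDEHN:{G}, KM:{G} ∩→ {G}; cost 0
[col 6] DH: children D:{A}, H:{C} ∪→ {A,C}; cost 1
[col 6] EN: children E:{A}, N:{G} ∪→ {A,G}; cost 1
[col 6] DEHN: children DH:{A,C}, EN:{A,G} ∩→ {A}; cost 0
[col 6] BDEHN: children B:{T}, DEHN:{A} ∪→ {A,T}; cost 1
[col 6] KM: children K:{G}, M:{T} ∪→ {G,T}; cost 1
[col 6] BDEHKMN: children BDEHN:{A,T}, KM:{G,T} ∩→ {T}; cost 0
per-site changes: [5, 4, 4, 3, 4, 2, 4]; total = 26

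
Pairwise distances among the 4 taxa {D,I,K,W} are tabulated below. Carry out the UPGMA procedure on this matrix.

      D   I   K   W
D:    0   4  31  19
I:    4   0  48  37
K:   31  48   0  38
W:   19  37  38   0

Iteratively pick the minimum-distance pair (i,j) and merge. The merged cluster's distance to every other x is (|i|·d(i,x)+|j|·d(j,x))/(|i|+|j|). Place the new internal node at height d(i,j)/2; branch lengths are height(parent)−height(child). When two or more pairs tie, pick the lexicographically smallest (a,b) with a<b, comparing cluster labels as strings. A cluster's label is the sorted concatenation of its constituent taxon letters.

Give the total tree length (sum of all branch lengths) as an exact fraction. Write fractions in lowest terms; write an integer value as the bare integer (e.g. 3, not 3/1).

1. join D+I (d=4) ⇒ DI; edges |D|=2, |I|=2
  updated: d(DI,K)=79/2, d(DI,W)=28
2. join DI+W (d=28) ⇒ DIW; edges |DI|=12, |W|=14
  updated: d(DIW,K)=39
3. join DIW+K (d=39) ⇒ DIKW; edges |DIW|=11/2, |K|=39/2
final tree: (((D:2,I:2):12,W:14):11/2,K:39/2)
total length: 55

55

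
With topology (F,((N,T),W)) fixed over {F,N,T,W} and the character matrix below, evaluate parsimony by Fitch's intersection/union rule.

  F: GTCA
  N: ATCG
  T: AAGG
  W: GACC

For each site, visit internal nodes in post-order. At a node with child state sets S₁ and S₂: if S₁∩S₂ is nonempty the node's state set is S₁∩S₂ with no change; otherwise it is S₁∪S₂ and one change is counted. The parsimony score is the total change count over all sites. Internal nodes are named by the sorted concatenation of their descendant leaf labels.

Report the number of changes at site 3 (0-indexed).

2

NT@0: {A} ∩ {A} = {A} (intersection, +0)
NTW@0: {A} ∪ {G} = {A,G} (union, +1)
FNTW@0: {G} ∩ {A,G} = {G} (intersection, +0)
NT@1: {T} ∪ {A} = {A,T} (union, +1)
NTW@1: {A,T} ∩ {A} = {A} (intersection, +0)
FNTW@1: {T} ∪ {A} = {A,T} (union, +1)
NT@2: {C} ∪ {G} = {C,G} (union, +1)
NTW@2: {C,G} ∩ {C} = {C} (intersection, +0)
FNTW@2: {C} ∩ {C} = {C} (intersection, +0)
NT@3: {G} ∩ {G} = {G} (intersection, +0)
NTW@3: {G} ∪ {C} = {C,G} (union, +1)
FNTW@3: {A} ∪ {C,G} = {A,C,G} (union, +1)
per-site changes: [1, 2, 1, 2]; total = 6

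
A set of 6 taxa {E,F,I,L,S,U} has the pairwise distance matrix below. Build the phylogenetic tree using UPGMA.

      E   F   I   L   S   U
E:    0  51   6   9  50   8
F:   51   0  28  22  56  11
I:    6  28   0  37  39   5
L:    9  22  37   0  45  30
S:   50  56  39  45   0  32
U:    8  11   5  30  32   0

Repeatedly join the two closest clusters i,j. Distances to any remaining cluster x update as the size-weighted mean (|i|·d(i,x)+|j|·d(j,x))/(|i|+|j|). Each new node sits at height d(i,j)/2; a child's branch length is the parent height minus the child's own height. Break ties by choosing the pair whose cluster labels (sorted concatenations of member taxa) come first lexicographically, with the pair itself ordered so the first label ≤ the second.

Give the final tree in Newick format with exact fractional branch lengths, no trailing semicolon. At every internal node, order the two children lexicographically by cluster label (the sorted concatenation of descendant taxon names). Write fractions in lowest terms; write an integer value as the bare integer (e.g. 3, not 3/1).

iteration 1: select I,U (d=5); attach at lengths (5/2, 5/2); label the merged cluster IU
  updated: d(E,IU)=7, d(F,IU)=39/2, d(IU,L)=67/2, d(IU,S)=71/2
iteration 2: select E,IU (d=7); attach at lengths (7/2, 1); label the merged cluster EIU
  updated: d(EIU,F)=30, d(EIU,L)=76/3, d(EIU,S)=121/3
iteration 3: select F,L (d=22); attach at lengths (11, 11); label the merged cluster FL
  updated: d(EIU,FL)=83/3, d(FL,S)=101/2
iteration 4: select EIU,FL (d=83/3); attach at lengths (31/3, 17/6); label the merged cluster EFILU
  updated: d(EFILU,S)=222/5
iteration 5: select EFILU,S (d=222/5); attach at lengths (251/30, 111/5); label the merged cluster EFILSU
final tree: (((E:7/2,(I:5/2,U:5/2):1):31/3,(F:11,L:11):17/6):251/30,S:111/5)
total length: 2257/30

(((E:7/2,(I:5/2,U:5/2):1):31/3,(F:11,L:11):17/6):251/30,S:111/5)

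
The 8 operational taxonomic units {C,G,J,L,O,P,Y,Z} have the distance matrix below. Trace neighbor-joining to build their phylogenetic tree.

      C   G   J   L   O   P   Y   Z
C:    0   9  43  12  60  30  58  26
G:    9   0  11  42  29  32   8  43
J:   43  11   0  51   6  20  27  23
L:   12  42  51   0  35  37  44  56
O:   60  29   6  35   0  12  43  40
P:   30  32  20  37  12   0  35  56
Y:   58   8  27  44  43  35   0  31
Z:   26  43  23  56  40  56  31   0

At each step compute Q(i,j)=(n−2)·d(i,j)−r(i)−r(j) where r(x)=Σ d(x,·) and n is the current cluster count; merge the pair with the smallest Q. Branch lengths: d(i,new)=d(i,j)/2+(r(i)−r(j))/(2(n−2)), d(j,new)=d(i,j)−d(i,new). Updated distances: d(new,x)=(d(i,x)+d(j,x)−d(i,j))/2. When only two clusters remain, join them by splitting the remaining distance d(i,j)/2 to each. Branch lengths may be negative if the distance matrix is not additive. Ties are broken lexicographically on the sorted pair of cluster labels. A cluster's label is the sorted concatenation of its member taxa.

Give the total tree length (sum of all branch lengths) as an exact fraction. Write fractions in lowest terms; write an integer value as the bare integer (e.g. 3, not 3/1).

1521/16

step 1: merge (C,L) at d=12, Q=-443; branch lengths C→11/4, L→37/4; new cluster CL
  updated: d(CL,G)=39/2, d(CL,J)=41, d(CL,O)=83/2, d(CL,P)=55/2, d(CL,Y)=45, d(CL,Z)=35
step 2: merge (O,P) at d=12, Q=-294; branch lengths O→49/10, P→71/10; new cluster OP
  updated: d(CL,OP)=57/2, d(G,OP)=49/2, d(J,OP)=7, d(OP,Y)=33, d(OP,Z)=42
step 3: merge (G,Y) at d=8, Q=-218; branch lengths G→-3/4, Y→35/4; new cluster GY
  updated: d(CL,GY)=113/4, d(GY,J)=15, d(GY,OP)=99/4, d(GY,Z)=33
step 4: merge (J,OP) at d=7, Q=-669/4; branch lengths J→19/24, OP→149/24; new cluster JOP
  updated: d(CL,JOP)=125/4, d(GY,JOP)=131/8, d(JOP,Z)=29
step 5: merge (CL,Z) at d=35, Q=-243/2; branch lengths CL→135/8, Z→145/8; new cluster CLZ
  updated: d(CLZ,GY)=105/8, d(CLZ,JOP)=101/8
step 6: merge (CLZ,GY) at d=105/8, Q=-337/8; branch lengths CLZ→75/16, GY→135/16; new cluster CGLYZ
  updated: d(CGLYZ,JOP)=127/16
step 7: merge (CGLYZ,JOP) at d=127/16; branch lengths CGLYZ→127/32, JOP→127/32; new cluster CGJLOPYZ
final tree: ((((C:11/4,L:37/4):135/8,Z:145/8):75/16,(G:-3/4,Y:35/4):135/16):127/32,(J:19/24,(O:49/10,P:71/10):149/24):127/32)
total length: 1521/16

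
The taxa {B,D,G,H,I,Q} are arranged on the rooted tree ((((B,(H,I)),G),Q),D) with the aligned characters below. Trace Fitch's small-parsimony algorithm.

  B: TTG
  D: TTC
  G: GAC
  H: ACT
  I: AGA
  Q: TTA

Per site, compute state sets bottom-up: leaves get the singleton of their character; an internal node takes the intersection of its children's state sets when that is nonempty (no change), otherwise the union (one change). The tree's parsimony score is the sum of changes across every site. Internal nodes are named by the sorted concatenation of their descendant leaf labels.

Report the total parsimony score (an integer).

9

[col 0] HI: children H:{A}, I:{A} ∩→ {A}; cost 0
[col 0] BHI: children B:{T}, HI:{A} ∪→ {A,T}; cost 1
[col 0] BGHI: children BHI:{A,T}, G:{G} ∪→ {A,G,T}; cost 1
[col 0] BGHIQ: children BGHI:{A,G,T}, Q:{T} ∩→ {T}; cost 0
[col 0] BDGHIQ: children BGHIQ:{T}, D:{T} ∩→ {T}; cost 0
[col 1] HI: children H:{C}, I:{G} ∪→ {C,G}; cost 1
[col 1] BHI: children B:{T}, HI:{C,G} ∪→ {C,G,T}; cost 1
[col 1] BGHI: children BHI:{C,G,T}, G:{A} ∪→ {A,C,G,T}; cost 1
[col 1] BGHIQ: children BGHI:{A,C,G,T}, Q:{T} ∩→ {T}; cost 0
[col 1] BDGHIQ: children BGHIQ:{T}, D:{T} ∩→ {T}; cost 0
[col 2] HI: children H:{T}, I:{A} ∪→ {A,T}; cost 1
[col 2] BHI: children B:{G}, HI:{A,T} ∪→ {A,G,T}; cost 1
[col 2] BGHI: children BHI:{A,G,T}, G:{C} ∪→ {A,C,G,T}; cost 1
[col 2] BGHIQ: children BGHI:{A,C,G,T}, Q:{A} ∩→ {A}; cost 0
[col 2] BDGHIQ: children BGHIQ:{A}, D:{C} ∪→ {A,C}; cost 1
per-site changes: [2, 3, 4]; total = 9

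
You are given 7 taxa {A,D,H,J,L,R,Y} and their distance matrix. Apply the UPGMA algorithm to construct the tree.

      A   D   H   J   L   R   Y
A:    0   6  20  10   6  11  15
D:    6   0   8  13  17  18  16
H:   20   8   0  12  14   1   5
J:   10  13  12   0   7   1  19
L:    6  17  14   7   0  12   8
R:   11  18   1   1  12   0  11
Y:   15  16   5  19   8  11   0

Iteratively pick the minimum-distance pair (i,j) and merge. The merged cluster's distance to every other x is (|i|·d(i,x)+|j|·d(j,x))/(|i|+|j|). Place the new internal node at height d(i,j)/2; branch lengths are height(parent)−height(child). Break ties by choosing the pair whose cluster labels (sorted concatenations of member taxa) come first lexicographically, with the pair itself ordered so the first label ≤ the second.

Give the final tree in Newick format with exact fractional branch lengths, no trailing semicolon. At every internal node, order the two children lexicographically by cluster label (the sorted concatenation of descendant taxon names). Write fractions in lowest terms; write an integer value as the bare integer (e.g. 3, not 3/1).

((A:3,D:3):37/10,(((H:1/2,R:1/2):11/4,J:13/4):29/12,(L:4,Y:4):5/3):31/30)

1. join H+R (d=1) ⇒ HR; edges |H|=1/2, |R|=1/2
  updated: d(A,HR)=31/2, d(D,HR)=13, d(HR,J)=13/2, d(HR,L)=13, d(HR,Y)=8
2. join A+D (d=6) ⇒ AD; edges |A|=3, |D|=3
  updated: d(AD,HR)=57/4, d(AD,J)=23/2, d(AD,L)=23/2, d(AD,Y)=31/2
3. join HR+J (d=13/2) ⇒ HJR; edges |HR|=11/4, |J|=13/4
  updated: d(AD,HJR)=40/3, d(HJR,L)=11, d(HJR,Y)=35/3
4. join L+Y (d=8) ⇒ LY; edges |L|=4, |Y|=4
  updated: d(AD,LY)=27/2, d(HJR,LY)=34/3
5. join HJR+LY (d=34/3) ⇒ HJLRY; edges |HJR|=29/12, |LY|=5/3
  updated: d(AD,HJLRY)=67/5
6. join AD+HJLRY (d=67/5) ⇒ ADHJLRY; edges |AD|=37/10, |HJLRY|=31/30
final tree: ((A:3,D:3):37/10,(((H:1/2,R:1/2):11/4,J:13/4):29/12,(L:4,Y:4):5/3):31/30)
total length: 1789/60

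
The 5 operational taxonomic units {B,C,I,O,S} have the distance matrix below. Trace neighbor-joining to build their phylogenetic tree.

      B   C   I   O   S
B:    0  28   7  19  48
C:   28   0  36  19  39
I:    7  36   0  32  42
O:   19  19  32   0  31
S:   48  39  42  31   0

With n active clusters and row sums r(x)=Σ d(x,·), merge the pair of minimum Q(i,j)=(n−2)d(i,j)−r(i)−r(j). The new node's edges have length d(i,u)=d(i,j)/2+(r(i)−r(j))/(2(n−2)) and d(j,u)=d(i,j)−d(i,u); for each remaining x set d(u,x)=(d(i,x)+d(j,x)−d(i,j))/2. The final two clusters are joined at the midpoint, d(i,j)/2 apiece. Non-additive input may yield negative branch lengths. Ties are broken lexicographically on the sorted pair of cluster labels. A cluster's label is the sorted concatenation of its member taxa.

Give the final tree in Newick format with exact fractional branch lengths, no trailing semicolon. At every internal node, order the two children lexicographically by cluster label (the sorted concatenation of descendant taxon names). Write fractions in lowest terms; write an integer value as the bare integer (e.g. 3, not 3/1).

((((B:1,I:6):125/8,C:103/8):5/8,O:45/8):203/16,S:203/16)

1. join B+I (d=7, Q=-198) ⇒ BI; edges |B|=1, |I|=6
  updated: d(BI,C)=57/2, d(BI,O)=22, d(BI,S)=83/2
2. join BI+C (d=57/2, Q=-243/2) ⇒ BCI; edges |BI|=125/8, |C|=103/8
  updated: d(BCI,O)=25/4, d(BCI,S)=26
3. join BCI+O (d=25/4, Q=-253/4) ⇒ BCIO; edges |BCI|=5/8, |O|=45/8
  updated: d(BCIO,S)=203/8
4. join BCIO+S (d=203/8) ⇒ BCIOS; edges |BCIO|=203/16, |S|=203/16
final tree: ((((B:1,I:6):125/8,C:103/8):5/8,O:45/8):203/16,S:203/16)
total length: 537/8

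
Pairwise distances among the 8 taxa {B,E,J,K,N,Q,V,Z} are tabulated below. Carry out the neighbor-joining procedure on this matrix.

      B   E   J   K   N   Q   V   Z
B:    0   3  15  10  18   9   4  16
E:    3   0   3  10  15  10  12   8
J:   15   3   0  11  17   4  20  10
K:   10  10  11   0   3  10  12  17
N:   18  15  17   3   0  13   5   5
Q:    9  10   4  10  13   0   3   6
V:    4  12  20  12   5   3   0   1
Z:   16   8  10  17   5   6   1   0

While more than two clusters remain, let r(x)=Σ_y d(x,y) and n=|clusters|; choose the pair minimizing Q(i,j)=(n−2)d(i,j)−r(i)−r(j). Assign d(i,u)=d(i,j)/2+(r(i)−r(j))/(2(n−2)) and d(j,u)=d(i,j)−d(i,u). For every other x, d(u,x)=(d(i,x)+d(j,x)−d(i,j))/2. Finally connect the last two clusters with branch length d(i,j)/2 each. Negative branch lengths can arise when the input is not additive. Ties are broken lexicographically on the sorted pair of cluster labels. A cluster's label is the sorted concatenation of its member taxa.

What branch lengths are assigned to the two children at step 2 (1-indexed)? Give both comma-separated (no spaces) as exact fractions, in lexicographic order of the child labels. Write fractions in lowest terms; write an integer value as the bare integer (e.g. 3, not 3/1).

step 1: merge (K,N) at d=3, Q=-131; branch lengths K→5/4, N→7/4; new cluster KN
  updated: d(B,KN)=25/2, d(E,KN)=11, d(J,KN)=25/2, d(KN,Q)=10, d(KN,V)=7, d(KN,Z)=19/2
step 2: merge (E,J) at d=3, Q=-193/2; branch lengths E→-1/4, J→13/4; new cluster EJ
  updated: d(B,EJ)=15/2, d(EJ,KN)=41/4, d(EJ,Q)=11/2, d(EJ,V)=29/2, d(EJ,Z)=15/2
step 3: merge (V,Z) at d=1, Q=-131/2; branch lengths V→-13/16, Z→29/16; new cluster VZ
  updated: d(B,VZ)=19/2, d(EJ,VZ)=21/2, d(KN,VZ)=31/4, d(Q,VZ)=4
step 4: merge (B,EJ) at d=15/2, Q=-199/4; branch lengths B→109/24, EJ→71/24; new cluster BEJ
  updated: d(BEJ,KN)=61/8, d(BEJ,Q)=7/2, d(BEJ,VZ)=25/4
step 5: merge (BEJ,Q) at d=7/2, Q=-223/8; branch lengths BEJ→55/32, Q→57/32; new cluster BEJQ
  updated: d(BEJQ,KN)=113/16, d(BEJQ,VZ)=27/8
step 6: merge (BEJQ,KN) at d=113/16, Q=-291/16; branch lengths BEJQ→43/32, KN→183/32; new cluster BEJKNQ
  updated: d(BEJKNQ,VZ)=65/32
step 7: merge (BEJKNQ,VZ) at d=65/32; branch lengths BEJKNQ→65/64, VZ→65/64; new cluster BEJKNQVZ
final tree: ((((B:109/24,(E:-1/4,J:13/4):71/24):55/32,Q:57/32):43/32,(K:5/4,N:7/4):183/32):65/64,(V:-13/16,Z:29/16):65/64)
total length: 867/32

-1/4,13/4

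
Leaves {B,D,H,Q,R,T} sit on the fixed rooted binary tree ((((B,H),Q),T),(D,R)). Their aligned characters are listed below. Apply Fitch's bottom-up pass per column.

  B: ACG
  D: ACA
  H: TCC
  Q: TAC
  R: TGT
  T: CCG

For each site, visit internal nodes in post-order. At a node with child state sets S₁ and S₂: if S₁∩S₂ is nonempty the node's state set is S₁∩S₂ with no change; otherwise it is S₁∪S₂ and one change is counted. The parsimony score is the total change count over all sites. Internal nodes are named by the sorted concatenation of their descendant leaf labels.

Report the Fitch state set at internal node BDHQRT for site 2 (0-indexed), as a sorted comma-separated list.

BH@0: {A} ∪ {T} = {A,T} (union, +1)
BHQ@0: {A,T} ∩ {T} = {T} (intersection, +0)
BHQT@0: {T} ∪ {C} = {C,T} (union, +1)
DR@0: {A} ∪ {T} = {A,T} (union, +1)
BDHQRT@0: {C,T} ∩ {A,T} = {T} (intersection, +0)
BH@1: {C} ∩ {C} = {C} (intersection, +0)
BHQ@1: {C} ∪ {A} = {A,C} (union, +1)
BHQT@1: {A,C} ∩ {C} = {C} (intersection, +0)
DR@1: {C} ∪ {G} = {C,G} (union, +1)
BDHQRT@1: {C} ∩ {C,G} = {C} (intersection, +0)
BH@2: {G} ∪ {C} = {C,G} (union, +1)
BHQ@2: {C,G} ∩ {C} = {C} (intersection, +0)
BHQT@2: {C} ∪ {G} = {C,G} (union, +1)
DR@2: {A} ∪ {T} = {A,T} (union, +1)
BDHQRT@2: {C,G} ∪ {A,T} = {A,C,G,T} (union, +1)
per-site changes: [3, 2, 4]; total = 9

A,C,G,T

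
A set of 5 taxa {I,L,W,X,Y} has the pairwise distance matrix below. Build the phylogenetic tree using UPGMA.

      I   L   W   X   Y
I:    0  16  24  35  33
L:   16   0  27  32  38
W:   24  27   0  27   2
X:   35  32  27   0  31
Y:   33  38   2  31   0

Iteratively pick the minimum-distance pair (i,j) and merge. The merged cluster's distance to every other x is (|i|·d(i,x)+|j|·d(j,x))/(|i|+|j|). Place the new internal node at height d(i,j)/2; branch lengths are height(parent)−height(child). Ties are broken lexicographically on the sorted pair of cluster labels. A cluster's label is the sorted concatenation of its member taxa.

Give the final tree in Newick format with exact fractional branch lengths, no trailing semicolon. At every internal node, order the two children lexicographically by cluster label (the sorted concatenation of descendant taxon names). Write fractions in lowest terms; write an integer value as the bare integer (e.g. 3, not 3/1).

((I:8,L:8):31/4,((W:1,Y:1):27/2,X:29/2):5/4)

step 1: merge (W,Y) at d=2; branch lengths W→1, Y→1; new cluster WY
  updated: d(I,WY)=57/2, d(L,WY)=65/2, d(WY,X)=29
step 2: merge (I,L) at d=16; branch lengths I→8, L→8; new cluster IL
  updated: d(IL,WY)=61/2, d(IL,X)=67/2
step 3: merge (WY,X) at d=29; branch lengths WY→27/2, X→29/2; new cluster WXY
  updated: d(IL,WXY)=63/2
step 4: merge (IL,WXY) at d=63/2; branch lengths IL→31/4, WXY→5/4; new cluster ILWXY
final tree: ((I:8,L:8):31/4,((W:1,Y:1):27/2,X:29/2):5/4)
total length: 55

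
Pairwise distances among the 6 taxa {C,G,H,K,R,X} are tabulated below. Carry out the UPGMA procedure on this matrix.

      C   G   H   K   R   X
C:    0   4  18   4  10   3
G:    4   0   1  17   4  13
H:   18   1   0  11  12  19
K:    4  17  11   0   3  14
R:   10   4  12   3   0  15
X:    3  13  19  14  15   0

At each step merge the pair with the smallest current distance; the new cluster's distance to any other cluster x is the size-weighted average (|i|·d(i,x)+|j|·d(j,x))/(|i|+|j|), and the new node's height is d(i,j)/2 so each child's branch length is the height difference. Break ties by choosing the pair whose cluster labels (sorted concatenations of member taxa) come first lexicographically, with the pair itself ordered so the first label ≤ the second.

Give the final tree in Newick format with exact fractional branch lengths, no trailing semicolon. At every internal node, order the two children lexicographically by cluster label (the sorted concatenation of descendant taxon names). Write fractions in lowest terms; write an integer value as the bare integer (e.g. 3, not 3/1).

iteration 1: select G,H (d=1); attach at lengths (1/2, 1/2); label the merged cluster GH
  updated: d(C,GH)=11, d(GH,K)=14, d(GH,R)=8, d(GH,X)=16
iteration 2: select C,X (d=3); attach at lengths (3/2, 3/2); label the merged cluster CX
  updated: d(CX,GH)=27/2, d(CX,K)=9, d(CX,R)=25/2
iteration 3: select K,R (d=3); attach at lengths (3/2, 3/2); label the merged cluster KR
  updated: d(CX,KR)=43/4, d(GH,KR)=11
iteration 4: select CX,KR (d=43/4); attach at lengths (31/8, 31/8); label the merged cluster CKRX
  updated: d(CKRX,GH)=49/4
iteration 5: select CKRX,GH (d=49/4); attach at lengths (3/4, 45/8); label the merged cluster CGHKRX
final tree: (((C:3/2,X:3/2):31/8,(K:3/2,R:3/2):31/8):3/4,(G:1/2,H:1/2):45/8)
total length: 169/8

(((C:3/2,X:3/2):31/8,(K:3/2,R:3/2):31/8):3/4,(G:1/2,H:1/2):45/8)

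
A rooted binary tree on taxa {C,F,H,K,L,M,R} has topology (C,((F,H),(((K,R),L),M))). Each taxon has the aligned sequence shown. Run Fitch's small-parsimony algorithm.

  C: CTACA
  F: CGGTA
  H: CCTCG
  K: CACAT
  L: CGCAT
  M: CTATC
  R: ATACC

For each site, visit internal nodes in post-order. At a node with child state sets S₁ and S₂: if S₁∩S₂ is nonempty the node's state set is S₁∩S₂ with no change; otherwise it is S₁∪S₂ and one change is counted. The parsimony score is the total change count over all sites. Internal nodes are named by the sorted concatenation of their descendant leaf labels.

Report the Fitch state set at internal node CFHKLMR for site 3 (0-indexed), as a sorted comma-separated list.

C,T

[col 0] FH: children F:{C}, H:{C} ∩→ {C}; cost 0
[col 0] KR: children K:{C}, R:{A} ∪→ {A,C}; cost 1
[col 0] KLR: children KR:{A,C}, L:{C} ∩→ {C}; cost 0
[col 0] KLMR: children KLR:{C}, M:{C} ∩→ {C}; cost 0
[col 0] FHKLMR: children FH:{C}, KLMR:{C} ∩→ {C}; cost 0
[col 0] CFHKLMR: children C:{C}, FHKLMR:{C} ∩→ {C}; cost 0
[col 1] FH: children F:{G}, H:{C} ∪→ {C,G}; cost 1
[col 1] KR: children K:{A}, R:{T} ∪→ {A,T}; cost 1
[col 1] KLR: children KR:{A,T}, L:{G} ∪→ {A,G,T}; cost 1
[col 1] KLMR: children KLR:{A,G,T}, M:{T} ∩→ {T}; cost 0
[col 1] FHKLMR: children FH:{C,G}, KLMR:{T} ∪→ {C,G,T}; cost 1
[col 1] CFHKLMR: children C:{T}, FHKLMR:{C,G,T} ∩→ {T}; cost 0
[col 2] FH: children F:{G}, H:{T} ∪→ {G,T}; cost 1
[col 2] KR: children K:{C}, R:{A} ∪→ {A,C}; cost 1
[col 2] KLR: children KR:{A,C}, L:{C} ∩→ {C}; cost 0
[col 2] KLMR: children KLR:{C}, M:{A} ∪→ {A,C}; cost 1
[col 2] FHKLMR: children FH:{G,T}, KLMR:{A,C} ∪→ {A,C,G,T}; cost 1
[col 2] CFHKLMR: children C:{A}, FHKLMR:{A,C,G,T} ∩→ {A}; cost 0
[col 3] FH: children F:{T}, H:{C} ∪→ {C,T}; cost 1
[col 3] KR: children K:{A}, R:{C} ∪→ {A,C}; cost 1
[col 3] KLR: children KR:{A,C}, L:{A} ∩→ {A}; cost 0
[col 3] KLMR: children KLR:{A}, M:{T} ∪→ {A,T}; cost 1
[col 3] FHKLMR: children FH:{C,T}, KLMR:{A,T} ∩→ {T}; cost 0
[col 3] CFHKLMR: children C:{C}, FHKLMR:{T} ∪→ {C,T}; cost 1
[col 4] FH: children F:{A}, H:{G} ∪→ {A,G}; cost 1
[col 4] KR: children K:{T}, R:{C} ∪→ {C,T}; cost 1
[col 4] KLR: children KR:{C,T}, L:{T} ∩→ {T}; cost 0
[col 4] KLMR: children KLR:{T}, M:{C} ∪→ {C,T}; cost 1
[col 4] FHKLMR: children FH:{A,G}, KLMR:{C,T} ∪→ {A,C,G,T}; cost 1
[col 4] CFHKLMR: children C:{A}, FHKLMR:{A,C,G,T} ∩→ {A}; cost 0
per-site changes: [1, 4, 4, 4, 4]; total = 17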